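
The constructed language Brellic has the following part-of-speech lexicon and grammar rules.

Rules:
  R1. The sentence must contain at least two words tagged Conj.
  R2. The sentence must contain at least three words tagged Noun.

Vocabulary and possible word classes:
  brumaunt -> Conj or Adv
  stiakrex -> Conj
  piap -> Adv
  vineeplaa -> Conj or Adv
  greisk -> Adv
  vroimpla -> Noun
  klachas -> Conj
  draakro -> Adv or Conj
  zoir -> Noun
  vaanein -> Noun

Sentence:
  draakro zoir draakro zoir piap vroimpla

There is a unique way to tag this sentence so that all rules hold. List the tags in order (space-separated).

Conj Noun Conj Noun Adv Noun

Candidates per position — 1:draakro {Adv,Conj}; 2:zoir {Noun}; 3:draakro {Adv,Conj}; 4:zoir {Noun}; 5:piap {Adv}; 6:vroimpla {Noun}.
Word 1 cannot be Adv — rule 1 would then fail for every completion. It is Conj.
Word 3 cannot be Adv — rule 1 would then fail for every completion. It is Conj.
The only consistent sequence is: Conj Noun Conj Noun Adv Noun.
Rule-by-rule: rule 1 ✓; rule 2 ✓.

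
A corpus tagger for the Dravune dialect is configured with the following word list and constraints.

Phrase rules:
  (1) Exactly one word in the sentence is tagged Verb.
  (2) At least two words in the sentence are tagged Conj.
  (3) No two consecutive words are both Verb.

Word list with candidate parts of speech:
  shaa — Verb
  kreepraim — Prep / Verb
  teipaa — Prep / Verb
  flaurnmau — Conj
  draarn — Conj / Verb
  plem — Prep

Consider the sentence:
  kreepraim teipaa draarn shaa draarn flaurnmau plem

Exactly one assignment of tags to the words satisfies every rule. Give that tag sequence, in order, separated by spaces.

Prep Prep Conj Verb Conj Conj Prep

Candidates per position — 1:kreepraim {Prep,Verb}; 2:teipaa {Prep,Verb}; 3:draarn {Conj,Verb}; 4:shaa {Verb}; 5:draarn {Conj,Verb}; 6:flaurnmau {Conj}; 7:plem {Prep}.
If word 1 were Verb, no tagging could satisfy rule 1; so word 1 is Prep.
If word 2 were Verb, no tagging could satisfy rule 1; so word 2 is Prep.
If word 3 were Verb, no tagging could satisfy rule 1; so word 3 is Conj.
If word 5 were Verb, no tagging could satisfy rule 1; so word 5 is Conj.
The only consistent sequence is: Prep Prep Conj Verb Conj Conj Prep.
Check: rule 1 satisfied; rule 2 satisfied; rule 3 satisfied.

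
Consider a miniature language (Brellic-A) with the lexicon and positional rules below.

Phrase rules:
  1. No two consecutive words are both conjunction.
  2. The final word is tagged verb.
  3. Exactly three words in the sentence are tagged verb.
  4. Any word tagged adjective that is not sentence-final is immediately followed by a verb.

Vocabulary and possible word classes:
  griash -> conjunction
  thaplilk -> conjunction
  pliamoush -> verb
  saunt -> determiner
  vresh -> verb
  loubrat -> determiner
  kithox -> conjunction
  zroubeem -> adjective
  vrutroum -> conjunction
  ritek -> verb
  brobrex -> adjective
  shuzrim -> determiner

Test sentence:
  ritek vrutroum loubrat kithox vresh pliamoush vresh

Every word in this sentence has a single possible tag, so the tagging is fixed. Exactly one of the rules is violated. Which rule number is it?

Fixed tagging: verb conjunction determiner conjunction verb verb verb.
Applying the rules: R1 ok, R2 ok, R3 fails, R4 ok.
Only rule 3 fails.

3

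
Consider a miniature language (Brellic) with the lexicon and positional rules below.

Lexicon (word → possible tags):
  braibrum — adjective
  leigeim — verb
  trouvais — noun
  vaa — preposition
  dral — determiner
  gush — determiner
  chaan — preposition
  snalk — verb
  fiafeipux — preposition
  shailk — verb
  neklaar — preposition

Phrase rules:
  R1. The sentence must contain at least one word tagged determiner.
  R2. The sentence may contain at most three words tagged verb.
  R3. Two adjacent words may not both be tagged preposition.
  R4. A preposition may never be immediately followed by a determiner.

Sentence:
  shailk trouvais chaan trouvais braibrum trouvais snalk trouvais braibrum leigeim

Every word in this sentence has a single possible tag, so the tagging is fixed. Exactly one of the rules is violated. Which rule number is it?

1

Fixed tagging: verb noun preposition noun adjective noun verb noun adjective verb.
Applying the rules: R1 ✗, R2 ✓, R3 ✓, R4 ✓.
Only rule 1 fails.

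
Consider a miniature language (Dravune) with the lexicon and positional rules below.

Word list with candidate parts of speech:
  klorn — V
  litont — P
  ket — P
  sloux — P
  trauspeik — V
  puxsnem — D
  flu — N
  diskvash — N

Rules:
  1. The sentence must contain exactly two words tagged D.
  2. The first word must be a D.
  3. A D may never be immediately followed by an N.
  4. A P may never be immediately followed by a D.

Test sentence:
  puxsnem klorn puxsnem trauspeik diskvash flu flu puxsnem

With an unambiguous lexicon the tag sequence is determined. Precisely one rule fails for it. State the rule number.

Fixed tagging: D V D V N N N D.
Rule check: R1 ✗, R2 ✓, R3 ✓, R4 ✓.
Only rule 1 fails.

1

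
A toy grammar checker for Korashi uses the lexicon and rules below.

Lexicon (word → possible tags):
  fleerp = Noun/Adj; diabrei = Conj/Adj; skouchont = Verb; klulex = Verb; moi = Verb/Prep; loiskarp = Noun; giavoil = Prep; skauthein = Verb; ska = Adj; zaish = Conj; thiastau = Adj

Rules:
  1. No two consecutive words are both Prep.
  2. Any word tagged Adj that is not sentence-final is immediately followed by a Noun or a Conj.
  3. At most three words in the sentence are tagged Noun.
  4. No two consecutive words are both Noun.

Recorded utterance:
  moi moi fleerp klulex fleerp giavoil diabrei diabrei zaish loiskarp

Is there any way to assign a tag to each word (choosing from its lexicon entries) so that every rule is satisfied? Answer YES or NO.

Candidates per position — 1:moi {Verb,Prep}; 2:moi {Verb,Prep}; 3:fleerp {Noun,Adj}; 4:klulex {Verb}; 5:fleerp {Noun,Adj}; 6:giavoil {Prep}; 7:diabrei {Conj,Adj}; 8:diabrei {Conj,Adj}; 9:zaish {Conj}; 10:loiskarp {Noun}.
One satisfying assignment: Verb Verb Noun Verb Noun Prep Conj Conj Conj Noun.
Rule-by-rule: rule 1 ✓; rule 2 ✓; rule 3 ✓; rule 4 ✓.

YES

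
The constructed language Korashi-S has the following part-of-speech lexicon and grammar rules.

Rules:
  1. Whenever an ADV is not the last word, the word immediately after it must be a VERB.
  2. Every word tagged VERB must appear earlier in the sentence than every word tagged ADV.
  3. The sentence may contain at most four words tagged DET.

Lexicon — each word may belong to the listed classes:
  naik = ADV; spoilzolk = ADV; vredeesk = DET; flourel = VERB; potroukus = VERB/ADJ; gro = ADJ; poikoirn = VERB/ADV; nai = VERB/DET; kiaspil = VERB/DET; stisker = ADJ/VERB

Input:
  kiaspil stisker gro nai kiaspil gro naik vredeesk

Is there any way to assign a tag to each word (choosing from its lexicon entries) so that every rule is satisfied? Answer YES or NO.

Candidates per position — 1:kiaspil {VERB,DET}; 2:stisker {ADJ,VERB}; 3:gro {ADJ}; 4:nai {VERB,DET}; 5:kiaspil {VERB,DET}; 6:gro {ADJ}; 7:naik {ADV}; 8:vredeesk {DET}.
Rule 1 cannot be satisfied by any choice of tags from the lexicon.
So there is no consistent tagging.

NO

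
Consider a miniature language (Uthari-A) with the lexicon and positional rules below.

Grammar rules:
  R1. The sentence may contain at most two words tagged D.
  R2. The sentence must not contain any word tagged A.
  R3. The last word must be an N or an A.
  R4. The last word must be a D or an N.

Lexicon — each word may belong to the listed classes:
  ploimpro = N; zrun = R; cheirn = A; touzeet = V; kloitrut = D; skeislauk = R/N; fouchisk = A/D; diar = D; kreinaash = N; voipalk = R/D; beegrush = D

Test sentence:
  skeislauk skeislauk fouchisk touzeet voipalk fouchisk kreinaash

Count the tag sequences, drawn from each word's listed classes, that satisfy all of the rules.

4

Candidates per position — 1:skeislauk {R,N}; 2:skeislauk {R,N}; 3:fouchisk {A,D}; 4:touzeet {V}; 5:voipalk {R,D}; 6:fouchisk {A,D}; 7:kreinaash {N}.
There are 32 candidate sequences in total.
The sequences that satisfy every rule: R R D V R D N; R N D V R D N; N R D V R D N; N N D V R D N.
Count = 4.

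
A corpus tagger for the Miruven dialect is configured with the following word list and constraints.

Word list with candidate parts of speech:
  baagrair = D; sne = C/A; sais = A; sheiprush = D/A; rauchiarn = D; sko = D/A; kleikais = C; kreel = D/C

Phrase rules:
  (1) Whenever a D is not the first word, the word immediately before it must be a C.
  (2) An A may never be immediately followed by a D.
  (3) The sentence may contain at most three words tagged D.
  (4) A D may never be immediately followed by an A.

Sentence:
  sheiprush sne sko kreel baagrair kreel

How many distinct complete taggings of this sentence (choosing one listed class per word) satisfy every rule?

5

Candidates per position — 1:sheiprush {D,A}; 2:sne {C,A}; 3:sko {D,A}; 4:kreel {D,C}; 5:baagrair {D}; 6:kreel {D,C}.
There are 32 candidate sequences in total.
The sequences that satisfy every rule: D C D C D C; D C A C D C; A C D C D C; A C A C D C; A A A C D C.
Count = 5.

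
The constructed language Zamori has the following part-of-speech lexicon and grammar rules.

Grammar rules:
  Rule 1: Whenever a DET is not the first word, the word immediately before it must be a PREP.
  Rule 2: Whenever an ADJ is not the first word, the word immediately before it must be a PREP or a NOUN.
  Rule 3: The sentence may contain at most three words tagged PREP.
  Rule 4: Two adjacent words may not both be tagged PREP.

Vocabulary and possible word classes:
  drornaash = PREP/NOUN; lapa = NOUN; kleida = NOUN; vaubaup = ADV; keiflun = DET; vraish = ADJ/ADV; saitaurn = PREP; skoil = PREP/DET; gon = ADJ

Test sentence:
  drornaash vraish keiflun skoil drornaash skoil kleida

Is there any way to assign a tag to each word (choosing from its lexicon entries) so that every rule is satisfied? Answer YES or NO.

NO

Candidates per position — 1:drornaash {PREP,NOUN}; 2:vraish {ADJ,ADV}; 3:keiflun {DET}; 4:skoil {PREP,DET}; 5:drornaash {PREP,NOUN}; 6:skoil {PREP,DET}; 7:kleida {NOUN}.
Rule 1 cannot be satisfied by any choice of tags from the lexicon.
So there is no consistent tagging.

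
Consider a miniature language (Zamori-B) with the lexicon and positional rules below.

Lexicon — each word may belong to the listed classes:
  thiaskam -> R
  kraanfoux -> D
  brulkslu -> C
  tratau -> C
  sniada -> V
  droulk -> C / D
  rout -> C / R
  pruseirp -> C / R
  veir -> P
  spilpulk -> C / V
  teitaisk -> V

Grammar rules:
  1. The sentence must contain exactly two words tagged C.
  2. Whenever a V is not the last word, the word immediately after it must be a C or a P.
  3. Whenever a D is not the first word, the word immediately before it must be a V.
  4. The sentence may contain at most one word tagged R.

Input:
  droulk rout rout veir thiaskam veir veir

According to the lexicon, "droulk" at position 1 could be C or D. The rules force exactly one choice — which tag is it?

Candidates per position — 1:droulk {C,D}; 2:rout {C,R}; 3:rout {C,R}; 4:veir {P}; 5:thiaskam {R}; 6:veir {P}; 7:veir {P}.
Position 2: R is ruled out by rule 4; that leaves C.
Position 3: R is ruled out by rule 4; that leaves C.
Position 1: C is ruled out by rule 1; that leaves D.
The only consistent sequence is: D C C P R P P.
Verifying each rule — rule 1 satisfied; rule 2 satisfied; rule 3 satisfied; rule 4 satisfied.

D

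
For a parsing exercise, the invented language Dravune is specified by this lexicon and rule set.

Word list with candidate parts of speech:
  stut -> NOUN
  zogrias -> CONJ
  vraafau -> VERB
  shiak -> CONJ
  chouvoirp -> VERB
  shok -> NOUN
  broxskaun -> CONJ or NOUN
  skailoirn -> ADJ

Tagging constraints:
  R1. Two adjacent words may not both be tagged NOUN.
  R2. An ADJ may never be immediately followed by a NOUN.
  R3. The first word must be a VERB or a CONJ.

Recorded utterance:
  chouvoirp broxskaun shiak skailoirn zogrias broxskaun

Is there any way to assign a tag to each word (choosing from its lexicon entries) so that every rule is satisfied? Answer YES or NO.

Candidates per position — 1:chouvoirp {VERB}; 2:broxskaun {CONJ,NOUN}; 3:shiak {CONJ}; 4:skailoirn {ADJ}; 5:zogrias {CONJ}; 6:broxskaun {CONJ,NOUN}.
One satisfying assignment: VERB CONJ CONJ ADJ CONJ CONJ.
Rule-by-rule: rule 1 ✓; rule 2 ✓; rule 3 ✓.

YES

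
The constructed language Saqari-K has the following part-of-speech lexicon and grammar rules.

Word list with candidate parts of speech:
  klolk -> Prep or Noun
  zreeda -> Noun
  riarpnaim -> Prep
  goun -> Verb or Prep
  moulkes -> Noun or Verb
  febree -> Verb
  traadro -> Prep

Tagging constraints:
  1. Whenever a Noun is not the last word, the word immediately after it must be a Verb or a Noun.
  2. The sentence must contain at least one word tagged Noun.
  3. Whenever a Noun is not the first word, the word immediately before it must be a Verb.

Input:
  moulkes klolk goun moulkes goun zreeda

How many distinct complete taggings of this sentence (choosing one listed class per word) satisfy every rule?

5

Candidates per position — 1:moulkes {Noun,Verb}; 2:klolk {Prep,Noun}; 3:goun {Verb,Prep}; 4:moulkes {Noun,Verb}; 5:goun {Verb,Prep}; 6:zreeda {Noun}.
There are 32 candidate sequences in total.
The sequences that satisfy every rule: Verb Prep Verb Noun Verb Noun; Verb Prep Verb Verb Verb Noun; Verb Prep Prep Verb Verb Noun; Verb Noun Verb Noun Verb Noun; Verb Noun Verb Verb Verb Noun.
Count = 5.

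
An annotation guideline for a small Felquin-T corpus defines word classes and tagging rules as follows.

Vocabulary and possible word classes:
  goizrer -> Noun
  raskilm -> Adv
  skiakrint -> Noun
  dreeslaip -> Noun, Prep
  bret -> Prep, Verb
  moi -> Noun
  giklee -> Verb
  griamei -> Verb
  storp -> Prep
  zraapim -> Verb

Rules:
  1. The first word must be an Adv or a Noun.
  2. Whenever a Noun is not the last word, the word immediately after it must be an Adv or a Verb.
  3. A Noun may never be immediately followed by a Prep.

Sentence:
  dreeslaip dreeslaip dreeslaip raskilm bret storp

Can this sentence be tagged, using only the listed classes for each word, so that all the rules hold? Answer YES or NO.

Candidates per position — 1:dreeslaip {Noun,Prep}; 2:dreeslaip {Noun,Prep}; 3:dreeslaip {Noun,Prep}; 4:raskilm {Adv}; 5:bret {Prep,Verb}; 6:storp {Prep}.
Every candidate sequence violates at least one rule; no consistent tagging exists.

NO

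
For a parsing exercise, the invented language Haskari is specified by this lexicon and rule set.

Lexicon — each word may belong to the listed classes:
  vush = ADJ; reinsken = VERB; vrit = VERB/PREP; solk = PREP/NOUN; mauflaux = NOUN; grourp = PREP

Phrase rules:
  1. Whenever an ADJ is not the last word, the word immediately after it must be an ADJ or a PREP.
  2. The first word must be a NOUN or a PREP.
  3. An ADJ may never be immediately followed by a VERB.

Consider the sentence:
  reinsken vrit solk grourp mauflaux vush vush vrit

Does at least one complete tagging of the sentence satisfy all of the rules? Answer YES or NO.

NO

Candidates per position — 1:reinsken {VERB}; 2:vrit {VERB,PREP}; 3:solk {PREP,NOUN}; 4:grourp {PREP}; 5:mauflaux {NOUN}; 6:vush {ADJ}; 7:vush {ADJ}; 8:vrit {VERB,PREP}.
Rule 2 cannot be satisfied by any choice of tags from the lexicon.
So there is no consistent tagging.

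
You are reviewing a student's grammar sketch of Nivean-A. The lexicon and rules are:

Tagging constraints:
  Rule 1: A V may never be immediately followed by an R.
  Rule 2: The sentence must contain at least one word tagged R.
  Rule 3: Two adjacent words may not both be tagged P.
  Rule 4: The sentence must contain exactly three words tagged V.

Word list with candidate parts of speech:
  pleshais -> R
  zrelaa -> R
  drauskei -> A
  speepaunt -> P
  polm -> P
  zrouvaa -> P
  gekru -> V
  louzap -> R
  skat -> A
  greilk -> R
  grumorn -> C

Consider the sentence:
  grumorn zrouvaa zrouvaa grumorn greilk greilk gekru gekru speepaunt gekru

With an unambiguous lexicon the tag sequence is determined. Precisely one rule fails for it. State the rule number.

Fixed tagging: C P P C R R V V P V.
Checking each rule: R1 pass, R2 pass, R3 fail, R4 pass.
Only rule 3 fails.

3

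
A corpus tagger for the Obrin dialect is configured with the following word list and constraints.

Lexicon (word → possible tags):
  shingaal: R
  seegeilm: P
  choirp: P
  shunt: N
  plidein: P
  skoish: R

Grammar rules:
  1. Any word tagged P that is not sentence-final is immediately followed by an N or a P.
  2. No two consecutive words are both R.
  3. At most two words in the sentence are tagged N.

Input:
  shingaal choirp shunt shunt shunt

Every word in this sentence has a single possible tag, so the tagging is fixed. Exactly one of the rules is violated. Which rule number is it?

Fixed tagging: R P N N N.
Rule check: R1 holds, R2 holds, R3 violated.
Only rule 3 fails.

3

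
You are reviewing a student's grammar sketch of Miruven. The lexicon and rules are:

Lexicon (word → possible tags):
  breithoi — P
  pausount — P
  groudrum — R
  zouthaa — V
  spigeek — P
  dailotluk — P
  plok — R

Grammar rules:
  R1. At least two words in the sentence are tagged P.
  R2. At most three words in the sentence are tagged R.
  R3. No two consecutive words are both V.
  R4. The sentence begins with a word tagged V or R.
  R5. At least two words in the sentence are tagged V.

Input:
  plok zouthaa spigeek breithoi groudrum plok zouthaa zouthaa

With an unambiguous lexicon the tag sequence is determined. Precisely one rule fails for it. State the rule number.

Fixed tagging: R V P P R R V V.
Rule check: R1 pass, R2 pass, R3 fail, R4 pass, R5 pass.
Only rule 3 fails.

3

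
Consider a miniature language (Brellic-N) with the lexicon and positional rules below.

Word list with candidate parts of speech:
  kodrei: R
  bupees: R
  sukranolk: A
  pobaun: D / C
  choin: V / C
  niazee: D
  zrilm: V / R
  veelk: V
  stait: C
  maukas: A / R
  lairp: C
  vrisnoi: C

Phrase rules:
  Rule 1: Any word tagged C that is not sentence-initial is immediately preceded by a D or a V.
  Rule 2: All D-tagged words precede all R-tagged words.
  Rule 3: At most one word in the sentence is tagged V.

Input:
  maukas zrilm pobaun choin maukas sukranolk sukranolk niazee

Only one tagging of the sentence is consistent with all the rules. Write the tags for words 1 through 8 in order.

Candidates per position — 1:maukas {A,R}; 2:zrilm {V,R}; 3:pobaun {D,C}; 4:choin {V,C}; 5:maukas {A,R}; 6:sukranolk {A}; 7:sukranolk {A}; 8:niazee {D}.
At position 1, choosing R makes rule 2 impossible to satisfy; hence A.
At position 2, choosing R makes rule 2 impossible to satisfy; hence V.
At position 4, choosing V makes rule 3 impossible to satisfy; hence C.
At position 5, choosing R makes rule 2 impossible to satisfy; hence A.
At position 3, choosing C makes rule 1 impossible to satisfy; hence D.
The unique satisfying tagging is: A V D C A A A D.
Checking: rule 1 ✓; rule 2 ✓; rule 3 ✓.

A V D C A A A D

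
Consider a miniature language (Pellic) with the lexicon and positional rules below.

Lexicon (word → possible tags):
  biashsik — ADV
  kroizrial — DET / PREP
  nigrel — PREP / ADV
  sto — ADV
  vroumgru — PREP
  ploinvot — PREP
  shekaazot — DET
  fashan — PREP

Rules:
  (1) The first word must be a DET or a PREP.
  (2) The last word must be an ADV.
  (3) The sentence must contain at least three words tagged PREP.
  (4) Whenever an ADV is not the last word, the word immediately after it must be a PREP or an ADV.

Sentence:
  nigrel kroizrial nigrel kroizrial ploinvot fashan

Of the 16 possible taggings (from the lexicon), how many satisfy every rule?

0

Candidates per position — 1:nigrel {PREP,ADV}; 2:kroizrial {DET,PREP}; 3:nigrel {PREP,ADV}; 4:kroizrial {DET,PREP}; 5:ploinvot {PREP}; 6:fashan {PREP}.
There are 16 candidate sequences in total.
Rule 2 cannot be satisfied by any choice of tags from the lexicon.
So there is no consistent tagging.
Count = 0.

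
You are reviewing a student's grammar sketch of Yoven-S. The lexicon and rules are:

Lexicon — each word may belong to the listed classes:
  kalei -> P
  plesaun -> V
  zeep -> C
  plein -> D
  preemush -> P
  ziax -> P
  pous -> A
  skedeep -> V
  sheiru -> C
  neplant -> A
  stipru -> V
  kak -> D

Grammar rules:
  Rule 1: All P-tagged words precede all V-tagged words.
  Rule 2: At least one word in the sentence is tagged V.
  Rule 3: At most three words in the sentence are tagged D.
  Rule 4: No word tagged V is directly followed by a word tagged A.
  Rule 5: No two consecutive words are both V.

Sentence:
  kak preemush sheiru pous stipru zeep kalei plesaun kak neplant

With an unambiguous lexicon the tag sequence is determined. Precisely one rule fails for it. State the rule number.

Fixed tagging: D P C A V C P V D A.
Rule check: R1 fails, R2 ok, R3 ok, R4 ok, R5 ok.
Only rule 1 fails.

1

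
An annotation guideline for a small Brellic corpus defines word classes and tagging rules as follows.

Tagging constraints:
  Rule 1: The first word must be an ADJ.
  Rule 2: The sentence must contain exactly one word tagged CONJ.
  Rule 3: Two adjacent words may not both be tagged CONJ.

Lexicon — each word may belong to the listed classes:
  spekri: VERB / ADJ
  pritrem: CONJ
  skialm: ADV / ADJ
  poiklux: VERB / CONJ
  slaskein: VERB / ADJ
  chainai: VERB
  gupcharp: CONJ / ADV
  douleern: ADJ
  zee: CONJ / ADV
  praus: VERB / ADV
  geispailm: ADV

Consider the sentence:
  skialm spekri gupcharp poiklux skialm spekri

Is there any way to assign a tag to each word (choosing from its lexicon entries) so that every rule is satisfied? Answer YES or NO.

Candidates per position — 1:skialm {ADV,ADJ}; 2:spekri {VERB,ADJ}; 3:gupcharp {CONJ,ADV}; 4:poiklux {VERB,CONJ}; 5:skialm {ADV,ADJ}; 6:spekri {VERB,ADJ}.
One satisfying assignment: ADJ ADJ CONJ VERB ADV ADJ.
Check: rule 1 ✓; rule 2 ✓; rule 3 ✓.

YES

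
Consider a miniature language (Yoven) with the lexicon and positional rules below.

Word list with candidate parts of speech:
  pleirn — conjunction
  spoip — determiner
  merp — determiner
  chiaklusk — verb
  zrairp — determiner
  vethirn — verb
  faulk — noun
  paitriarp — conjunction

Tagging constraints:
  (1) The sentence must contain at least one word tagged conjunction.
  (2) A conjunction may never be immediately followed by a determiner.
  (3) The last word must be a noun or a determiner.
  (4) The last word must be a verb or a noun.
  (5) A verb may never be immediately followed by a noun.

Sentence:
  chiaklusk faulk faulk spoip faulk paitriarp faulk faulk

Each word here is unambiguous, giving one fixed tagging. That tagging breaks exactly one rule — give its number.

5

Fixed tagging: verb noun noun determiner noun conjunction noun noun.
Checking each rule: R1 holds, R2 holds, R3 holds, R4 holds, R5 violated.
Only rule 5 fails.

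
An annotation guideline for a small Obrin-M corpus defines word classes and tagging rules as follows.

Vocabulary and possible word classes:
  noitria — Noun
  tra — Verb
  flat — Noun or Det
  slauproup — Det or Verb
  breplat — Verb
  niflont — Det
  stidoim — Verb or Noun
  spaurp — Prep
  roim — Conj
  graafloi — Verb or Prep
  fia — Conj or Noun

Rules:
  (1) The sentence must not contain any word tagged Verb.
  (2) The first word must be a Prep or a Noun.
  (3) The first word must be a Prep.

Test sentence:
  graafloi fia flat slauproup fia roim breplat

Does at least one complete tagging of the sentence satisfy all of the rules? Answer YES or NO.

NO

Candidates per position — 1:graafloi {Verb,Prep}; 2:fia {Conj,Noun}; 3:flat {Noun,Det}; 4:slauproup {Det,Verb}; 5:fia {Conj,Noun}; 6:roim {Conj}; 7:breplat {Verb}.
Rule 1 cannot be satisfied by any choice of tags from the lexicon.
So there is no consistent tagging.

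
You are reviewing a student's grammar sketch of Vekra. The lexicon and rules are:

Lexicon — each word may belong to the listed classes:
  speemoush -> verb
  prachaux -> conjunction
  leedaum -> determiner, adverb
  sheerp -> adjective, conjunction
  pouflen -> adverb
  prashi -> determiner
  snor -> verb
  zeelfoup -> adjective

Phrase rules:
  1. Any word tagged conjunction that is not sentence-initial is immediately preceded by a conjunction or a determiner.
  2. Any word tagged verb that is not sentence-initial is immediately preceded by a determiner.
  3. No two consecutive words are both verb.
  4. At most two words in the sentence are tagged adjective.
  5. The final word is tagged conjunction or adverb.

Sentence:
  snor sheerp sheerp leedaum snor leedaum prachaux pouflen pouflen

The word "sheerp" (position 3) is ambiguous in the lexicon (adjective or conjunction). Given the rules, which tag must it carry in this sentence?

adjective

Candidates per position — 1:snor {verb}; 2:sheerp {adjective,conjunction}; 3:sheerp {adjective,conjunction}; 4:leedaum {determiner,adverb}; 5:snor {verb}; 6:leedaum {determiner,adverb}; 7:prachaux {conjunction}; 8:pouflen {adverb}; 9:pouflen {adverb}.
At position 2, choosing conjunction makes rule 1 impossible to satisfy; hence adjective.
At position 3, choosing conjunction makes rule 1 impossible to satisfy; hence adjective.
At position 4, choosing adverb makes rule 2 impossible to satisfy; hence determiner.
At position 6, choosing adverb makes rule 1 impossible to satisfy; hence determiner.
The only consistent sequence is: verb adjective adjective determiner verb determiner conjunction adverb adverb.
Checking: rule 1 ok; rule 2 ok; rule 3 ok; rule 4 ok; rule 5 ok.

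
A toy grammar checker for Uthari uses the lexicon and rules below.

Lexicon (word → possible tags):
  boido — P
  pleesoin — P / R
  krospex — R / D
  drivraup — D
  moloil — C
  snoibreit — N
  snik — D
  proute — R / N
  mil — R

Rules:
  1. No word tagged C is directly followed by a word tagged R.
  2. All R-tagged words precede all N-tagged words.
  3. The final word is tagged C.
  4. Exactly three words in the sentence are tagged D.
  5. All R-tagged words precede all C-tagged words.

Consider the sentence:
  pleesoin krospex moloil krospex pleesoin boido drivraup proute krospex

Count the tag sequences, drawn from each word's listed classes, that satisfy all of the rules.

0

Candidates per position — 1:pleesoin {P,R}; 2:krospex {R,D}; 3:moloil {C}; 4:krospex {R,D}; 5:pleesoin {P,R}; 6:boido {P}; 7:drivraup {D}; 8:proute {R,N}; 9:krospex {R,D}.
There are 64 candidate sequences in total.
Rule 3 cannot be satisfied by any choice of tags from the lexicon.
So there is no consistent tagging.
Count = 0.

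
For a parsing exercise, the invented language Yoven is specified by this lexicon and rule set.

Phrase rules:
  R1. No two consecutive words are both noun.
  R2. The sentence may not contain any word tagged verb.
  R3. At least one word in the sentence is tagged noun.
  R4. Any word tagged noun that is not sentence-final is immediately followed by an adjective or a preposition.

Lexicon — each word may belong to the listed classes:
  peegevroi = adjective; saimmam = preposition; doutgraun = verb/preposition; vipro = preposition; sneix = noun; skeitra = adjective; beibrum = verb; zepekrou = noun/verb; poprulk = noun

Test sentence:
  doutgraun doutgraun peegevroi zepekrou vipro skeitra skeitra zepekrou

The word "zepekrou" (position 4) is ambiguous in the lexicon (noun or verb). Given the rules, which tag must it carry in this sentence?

noun

Candidates per position — 1:doutgraun {verb,preposition}; 2:doutgraun {verb,preposition}; 3:peegevroi {adjective}; 4:zepekrou {noun,verb}; 5:vipro {preposition}; 6:skeitra {adjective}; 7:skeitra {adjective}; 8:zepekrou {noun,verb}.
Position 1: tagging it verb would leave rule 2 unsatisfiable, so it must be preposition.
Position 2: tagging it verb would leave rule 2 unsatisfiable, so it must be preposition.
Position 4: tagging it verb would leave rule 2 unsatisfiable, so it must be noun.
Position 8: tagging it verb would leave rule 2 unsatisfiable, so it must be noun.
So the tagging must be: preposition preposition adjective noun preposition adjective adjective noun.
Verifying each rule — rule 1 satisfied; rule 2 satisfied; rule 3 satisfied; rule 4 satisfied.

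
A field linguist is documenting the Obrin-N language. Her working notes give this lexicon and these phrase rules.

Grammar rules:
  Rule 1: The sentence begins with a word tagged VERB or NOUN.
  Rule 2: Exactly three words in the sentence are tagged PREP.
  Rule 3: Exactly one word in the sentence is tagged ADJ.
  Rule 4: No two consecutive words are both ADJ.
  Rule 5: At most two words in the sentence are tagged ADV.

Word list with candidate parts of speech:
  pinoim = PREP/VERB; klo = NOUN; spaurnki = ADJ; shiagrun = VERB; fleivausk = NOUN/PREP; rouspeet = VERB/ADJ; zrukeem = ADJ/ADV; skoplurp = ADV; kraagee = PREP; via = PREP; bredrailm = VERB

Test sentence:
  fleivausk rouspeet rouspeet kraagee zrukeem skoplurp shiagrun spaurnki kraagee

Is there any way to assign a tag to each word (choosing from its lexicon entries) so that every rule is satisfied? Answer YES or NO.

Candidates per position — 1:fleivausk {NOUN,PREP}; 2:rouspeet {VERB,ADJ}; 3:rouspeet {VERB,ADJ}; 4:kraagee {PREP}; 5:zrukeem {ADJ,ADV}; 6:skoplurp {ADV}; 7:shiagrun {VERB}; 8:spaurnki {ADJ}; 9:kraagee {PREP}.
Every candidate sequence violates at least one rule; no consistent tagging exists.

NO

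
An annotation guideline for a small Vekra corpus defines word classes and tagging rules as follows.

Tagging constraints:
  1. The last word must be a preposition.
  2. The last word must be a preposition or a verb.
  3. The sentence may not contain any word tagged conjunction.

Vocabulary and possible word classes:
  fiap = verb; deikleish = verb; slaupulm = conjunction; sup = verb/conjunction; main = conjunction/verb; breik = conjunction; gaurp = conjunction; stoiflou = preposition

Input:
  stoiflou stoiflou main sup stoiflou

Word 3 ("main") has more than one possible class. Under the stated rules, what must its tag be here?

Candidates per position — 1:stoiflou {preposition}; 2:stoiflou {preposition}; 3:main {conjunction,verb}; 4:sup {verb,conjunction}; 5:stoiflou {preposition}.
At position 3, choosing conjunction makes rule 3 impossible to satisfy; hence verb.
At position 4, choosing conjunction makes rule 3 impossible to satisfy; hence verb.
So the tagging must be: preposition preposition verb verb preposition.
Checking: rule 1 ✓; rule 2 ✓; rule 3 ✓.

verb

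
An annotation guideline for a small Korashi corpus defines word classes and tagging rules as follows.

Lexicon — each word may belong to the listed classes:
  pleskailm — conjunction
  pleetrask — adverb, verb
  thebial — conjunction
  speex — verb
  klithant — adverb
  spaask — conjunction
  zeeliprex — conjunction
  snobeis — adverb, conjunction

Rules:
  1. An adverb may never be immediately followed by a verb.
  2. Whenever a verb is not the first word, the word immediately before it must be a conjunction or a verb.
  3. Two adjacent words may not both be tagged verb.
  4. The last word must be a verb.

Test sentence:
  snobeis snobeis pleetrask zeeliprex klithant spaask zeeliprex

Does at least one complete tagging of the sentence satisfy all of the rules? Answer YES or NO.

NO

Candidates per position — 1:snobeis {adverb,conjunction}; 2:snobeis {adverb,conjunction}; 3:pleetrask {adverb,verb}; 4:zeeliprex {conjunction}; 5:klithant {adverb}; 6:spaask {conjunction}; 7:zeeliprex {conjunction}.
Rule 4 cannot be satisfied by any choice of tags from the lexicon.
So there is no consistent tagging.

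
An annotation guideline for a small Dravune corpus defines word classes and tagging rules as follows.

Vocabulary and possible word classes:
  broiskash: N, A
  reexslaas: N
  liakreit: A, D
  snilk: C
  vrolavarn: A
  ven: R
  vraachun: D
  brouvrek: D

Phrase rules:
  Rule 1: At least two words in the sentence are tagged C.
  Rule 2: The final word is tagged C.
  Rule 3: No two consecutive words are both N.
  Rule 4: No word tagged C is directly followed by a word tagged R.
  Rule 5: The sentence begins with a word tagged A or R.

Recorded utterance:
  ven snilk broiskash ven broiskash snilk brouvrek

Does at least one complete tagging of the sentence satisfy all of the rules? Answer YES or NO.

Candidates per position — 1:ven {R}; 2:snilk {C}; 3:broiskash {N,A}; 4:ven {R}; 5:broiskash {N,A}; 6:snilk {C}; 7:brouvrek {D}.
Rule 2 cannot be satisfied by any choice of tags from the lexicon.
So there is no consistent tagging.

NO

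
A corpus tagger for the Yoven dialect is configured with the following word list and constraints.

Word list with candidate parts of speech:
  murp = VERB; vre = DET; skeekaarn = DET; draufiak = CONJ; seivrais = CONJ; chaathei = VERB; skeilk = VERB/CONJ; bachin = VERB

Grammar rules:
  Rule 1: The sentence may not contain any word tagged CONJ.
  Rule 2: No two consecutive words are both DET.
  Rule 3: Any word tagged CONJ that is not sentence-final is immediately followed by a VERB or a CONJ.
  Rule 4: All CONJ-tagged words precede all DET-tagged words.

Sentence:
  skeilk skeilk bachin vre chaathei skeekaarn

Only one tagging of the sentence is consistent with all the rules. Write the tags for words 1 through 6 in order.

Candidates per position — 1:skeilk {VERB,CONJ}; 2:skeilk {VERB,CONJ}; 3:bachin {VERB}; 4:vre {DET}; 5:chaathei {VERB}; 6:skeekaarn {DET}.
If word 1 were CONJ, no tagging could satisfy rule 1; so word 1 is VERB.
If word 2 were CONJ, no tagging could satisfy rule 1; so word 2 is VERB.
The unique satisfying tagging is: VERB VERB VERB DET VERB DET.
Verifying each rule — rule 1 satisfied; rule 2 satisfied; rule 3 satisfied; rule 4 satisfied.

VERB VERB VERB DET VERB DET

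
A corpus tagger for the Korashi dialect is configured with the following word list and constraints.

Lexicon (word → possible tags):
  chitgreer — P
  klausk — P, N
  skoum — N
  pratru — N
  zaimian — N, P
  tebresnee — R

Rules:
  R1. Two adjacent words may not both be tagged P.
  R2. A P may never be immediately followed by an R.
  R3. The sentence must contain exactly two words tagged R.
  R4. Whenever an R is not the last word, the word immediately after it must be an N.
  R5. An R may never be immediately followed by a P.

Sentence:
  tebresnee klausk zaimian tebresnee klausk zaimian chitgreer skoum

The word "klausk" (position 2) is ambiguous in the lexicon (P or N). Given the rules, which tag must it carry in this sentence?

N

Candidates per position — 1:tebresnee {R}; 2:klausk {P,N}; 3:zaimian {N,P}; 4:tebresnee {R}; 5:klausk {P,N}; 6:zaimian {N,P}; 7:chitgreer {P}; 8:skoum {N}.
Position 2: tagging it P would leave rule 4 unsatisfiable, so it must be N.
Position 3: tagging it P would leave rule 2 unsatisfiable, so it must be N.
Position 5: tagging it P would leave rule 4 unsatisfiable, so it must be N.
Position 6: tagging it P would leave rule 1 unsatisfiable, so it must be N.
So the tagging must be: R N N R N N P N.
Check: rule 1 ok; rule 2 ok; rule 3 ok; rule 4 ok; rule 5 ok.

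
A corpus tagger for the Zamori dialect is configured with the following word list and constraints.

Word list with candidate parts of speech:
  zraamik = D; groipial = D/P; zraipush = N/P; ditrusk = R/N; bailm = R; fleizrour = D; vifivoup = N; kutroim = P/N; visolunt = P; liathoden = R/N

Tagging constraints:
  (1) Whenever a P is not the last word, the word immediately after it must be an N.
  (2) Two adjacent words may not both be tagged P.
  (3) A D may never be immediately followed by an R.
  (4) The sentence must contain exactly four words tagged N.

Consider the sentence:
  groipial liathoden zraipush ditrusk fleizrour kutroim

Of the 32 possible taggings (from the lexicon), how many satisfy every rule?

2

Candidates per position — 1:groipial {D,P}; 2:liathoden {R,N}; 3:zraipush {N,P}; 4:ditrusk {R,N}; 5:fleizrour {D}; 6:kutroim {P,N}.
There are 32 candidate sequences in total.
The sequences that satisfy every rule: D N N N D N; P N N N D N.
Count = 2.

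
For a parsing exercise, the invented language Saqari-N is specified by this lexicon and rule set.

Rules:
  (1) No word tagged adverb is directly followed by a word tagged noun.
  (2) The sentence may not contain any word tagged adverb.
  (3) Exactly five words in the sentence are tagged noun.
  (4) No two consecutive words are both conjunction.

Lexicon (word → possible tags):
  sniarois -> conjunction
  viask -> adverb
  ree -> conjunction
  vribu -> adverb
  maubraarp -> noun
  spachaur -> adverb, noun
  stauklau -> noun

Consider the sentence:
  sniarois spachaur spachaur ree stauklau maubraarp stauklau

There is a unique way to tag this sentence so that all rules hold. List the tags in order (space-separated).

conjunction noun noun conjunction noun noun noun

Candidates per position — 1:sniarois {conjunction}; 2:spachaur {adverb,noun}; 3:spachaur {adverb,noun}; 4:ree {conjunction}; 5:stauklau {noun}; 6:maubraarp {noun}; 7:stauklau {noun}.
At position 2, choosing adverb makes rule 2 impossible to satisfy; hence noun.
At position 3, choosing adverb makes rule 2 impossible to satisfy; hence noun.
The only consistent sequence is: conjunction noun noun conjunction noun noun noun.
Rule-by-rule: rule 1 ok; rule 2 ok; rule 3 ok; rule 4 ok.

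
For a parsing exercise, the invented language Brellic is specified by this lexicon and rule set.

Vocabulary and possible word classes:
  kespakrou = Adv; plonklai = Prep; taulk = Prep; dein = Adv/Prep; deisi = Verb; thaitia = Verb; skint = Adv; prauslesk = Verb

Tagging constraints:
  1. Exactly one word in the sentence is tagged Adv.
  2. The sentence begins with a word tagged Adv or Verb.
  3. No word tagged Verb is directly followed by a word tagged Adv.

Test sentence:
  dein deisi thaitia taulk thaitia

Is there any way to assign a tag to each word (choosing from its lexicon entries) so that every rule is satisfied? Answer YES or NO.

Candidates per position — 1:dein {Adv,Prep}; 2:deisi {Verb}; 3:thaitia {Verb}; 4:taulk {Prep}; 5:thaitia {Verb}.
One satisfying assignment: Adv Verb Verb Prep Verb.
Check: rule 1 ✓; rule 2 ✓; rule 3 ✓.

YES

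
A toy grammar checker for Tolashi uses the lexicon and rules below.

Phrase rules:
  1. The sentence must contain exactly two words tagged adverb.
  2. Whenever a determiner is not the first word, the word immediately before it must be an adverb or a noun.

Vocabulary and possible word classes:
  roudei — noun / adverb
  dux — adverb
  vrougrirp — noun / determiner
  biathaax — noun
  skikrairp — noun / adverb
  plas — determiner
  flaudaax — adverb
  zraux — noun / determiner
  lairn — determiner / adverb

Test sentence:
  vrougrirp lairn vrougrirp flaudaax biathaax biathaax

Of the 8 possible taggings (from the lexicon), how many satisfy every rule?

Candidates per position — 1:vrougrirp {noun,determiner}; 2:lairn {determiner,adverb}; 3:vrougrirp {noun,determiner}; 4:flaudaax {adverb}; 5:biathaax {noun}; 6:biathaax {noun}.
There are 8 candidate sequences in total.
The sequences that satisfy every rule: noun adverb noun adverb noun noun; noun adverb determiner adverb noun noun; determiner adverb noun adverb noun noun; determiner adverb determiner adverb noun noun.
Count = 4.

4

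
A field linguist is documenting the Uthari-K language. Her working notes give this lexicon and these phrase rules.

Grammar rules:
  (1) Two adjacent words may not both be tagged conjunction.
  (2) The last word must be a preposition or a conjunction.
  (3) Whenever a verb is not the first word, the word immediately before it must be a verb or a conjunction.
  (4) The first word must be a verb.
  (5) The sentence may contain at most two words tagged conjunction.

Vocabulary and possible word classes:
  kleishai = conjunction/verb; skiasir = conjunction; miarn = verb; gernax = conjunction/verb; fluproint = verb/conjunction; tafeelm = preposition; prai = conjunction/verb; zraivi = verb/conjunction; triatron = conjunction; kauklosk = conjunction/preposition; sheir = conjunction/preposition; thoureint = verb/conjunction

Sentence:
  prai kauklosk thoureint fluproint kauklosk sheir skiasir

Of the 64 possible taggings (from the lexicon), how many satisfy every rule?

2

Candidates per position — 1:prai {conjunction,verb}; 2:kauklosk {conjunction,preposition}; 3:thoureint {verb,conjunction}; 4:fluproint {verb,conjunction}; 5:kauklosk {conjunction,preposition}; 6:sheir {conjunction,preposition}; 7:skiasir {conjunction}.
There are 64 candidate sequences in total.
The sequences that satisfy every rule: verb conjunction verb verb preposition preposition conjunction; verb preposition conjunction verb preposition preposition conjunction.
Count = 2.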